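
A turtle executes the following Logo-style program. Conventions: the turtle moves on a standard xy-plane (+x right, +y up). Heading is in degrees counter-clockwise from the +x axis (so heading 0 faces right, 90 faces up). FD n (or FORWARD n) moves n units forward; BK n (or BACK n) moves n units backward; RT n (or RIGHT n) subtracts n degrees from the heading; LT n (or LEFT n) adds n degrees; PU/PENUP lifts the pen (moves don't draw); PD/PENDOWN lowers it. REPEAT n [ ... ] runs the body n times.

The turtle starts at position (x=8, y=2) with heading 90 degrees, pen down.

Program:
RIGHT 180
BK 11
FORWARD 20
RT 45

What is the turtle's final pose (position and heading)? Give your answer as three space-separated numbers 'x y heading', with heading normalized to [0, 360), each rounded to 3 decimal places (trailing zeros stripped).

Answer: 8 -7 225

Derivation:
Executing turtle program step by step:
Start: pos=(8,2), heading=90, pen down
RT 180: heading 90 -> 270
BK 11: (8,2) -> (8,13) [heading=270, draw]
FD 20: (8,13) -> (8,-7) [heading=270, draw]
RT 45: heading 270 -> 225
Final: pos=(8,-7), heading=225, 2 segment(s) drawn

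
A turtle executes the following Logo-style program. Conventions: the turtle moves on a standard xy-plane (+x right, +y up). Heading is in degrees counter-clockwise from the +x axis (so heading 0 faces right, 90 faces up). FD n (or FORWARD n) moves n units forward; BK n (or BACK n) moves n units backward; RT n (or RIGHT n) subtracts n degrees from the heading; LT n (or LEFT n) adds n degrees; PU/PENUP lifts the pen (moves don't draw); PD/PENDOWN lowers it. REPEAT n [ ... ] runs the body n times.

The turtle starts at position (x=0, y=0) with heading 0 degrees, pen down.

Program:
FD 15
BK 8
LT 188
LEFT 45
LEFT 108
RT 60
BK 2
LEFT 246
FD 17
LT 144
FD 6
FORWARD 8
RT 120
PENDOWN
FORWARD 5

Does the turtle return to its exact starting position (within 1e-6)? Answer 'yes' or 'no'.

Executing turtle program step by step:
Start: pos=(0,0), heading=0, pen down
FD 15: (0,0) -> (15,0) [heading=0, draw]
BK 8: (15,0) -> (7,0) [heading=0, draw]
LT 188: heading 0 -> 188
LT 45: heading 188 -> 233
LT 108: heading 233 -> 341
RT 60: heading 341 -> 281
BK 2: (7,0) -> (6.618,1.963) [heading=281, draw]
LT 246: heading 281 -> 167
FD 17: (6.618,1.963) -> (-9.946,5.787) [heading=167, draw]
LT 144: heading 167 -> 311
FD 6: (-9.946,5.787) -> (-6.01,1.259) [heading=311, draw]
FD 8: (-6.01,1.259) -> (-0.761,-4.779) [heading=311, draw]
RT 120: heading 311 -> 191
PD: pen down
FD 5: (-0.761,-4.779) -> (-5.669,-5.733) [heading=191, draw]
Final: pos=(-5.669,-5.733), heading=191, 7 segment(s) drawn

Start position: (0, 0)
Final position: (-5.669, -5.733)
Distance = 8.062; >= 1e-6 -> NOT closed

Answer: no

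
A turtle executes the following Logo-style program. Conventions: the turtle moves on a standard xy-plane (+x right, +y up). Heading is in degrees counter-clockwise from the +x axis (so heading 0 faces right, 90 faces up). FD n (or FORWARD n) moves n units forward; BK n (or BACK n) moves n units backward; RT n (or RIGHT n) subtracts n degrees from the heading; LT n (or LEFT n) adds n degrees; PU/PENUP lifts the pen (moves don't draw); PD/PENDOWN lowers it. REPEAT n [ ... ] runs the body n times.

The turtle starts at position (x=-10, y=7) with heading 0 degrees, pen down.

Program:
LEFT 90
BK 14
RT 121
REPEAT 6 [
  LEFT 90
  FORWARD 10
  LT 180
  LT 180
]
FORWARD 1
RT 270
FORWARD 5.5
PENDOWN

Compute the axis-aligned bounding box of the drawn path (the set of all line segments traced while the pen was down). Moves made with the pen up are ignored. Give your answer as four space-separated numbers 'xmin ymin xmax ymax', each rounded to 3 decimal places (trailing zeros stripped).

Answer: -18.572 -7 -4.85 7.237

Derivation:
Executing turtle program step by step:
Start: pos=(-10,7), heading=0, pen down
LT 90: heading 0 -> 90
BK 14: (-10,7) -> (-10,-7) [heading=90, draw]
RT 121: heading 90 -> 329
REPEAT 6 [
  -- iteration 1/6 --
  LT 90: heading 329 -> 59
  FD 10: (-10,-7) -> (-4.85,1.572) [heading=59, draw]
  LT 180: heading 59 -> 239
  LT 180: heading 239 -> 59
  -- iteration 2/6 --
  LT 90: heading 59 -> 149
  FD 10: (-4.85,1.572) -> (-13.421,6.722) [heading=149, draw]
  LT 180: heading 149 -> 329
  LT 180: heading 329 -> 149
  -- iteration 3/6 --
  LT 90: heading 149 -> 239
  FD 10: (-13.421,6.722) -> (-18.572,-1.85) [heading=239, draw]
  LT 180: heading 239 -> 59
  LT 180: heading 59 -> 239
  -- iteration 4/6 --
  LT 90: heading 239 -> 329
  FD 10: (-18.572,-1.85) -> (-10,-7) [heading=329, draw]
  LT 180: heading 329 -> 149
  LT 180: heading 149 -> 329
  -- iteration 5/6 --
  LT 90: heading 329 -> 59
  FD 10: (-10,-7) -> (-4.85,1.572) [heading=59, draw]
  LT 180: heading 59 -> 239
  LT 180: heading 239 -> 59
  -- iteration 6/6 --
  LT 90: heading 59 -> 149
  FD 10: (-4.85,1.572) -> (-13.421,6.722) [heading=149, draw]
  LT 180: heading 149 -> 329
  LT 180: heading 329 -> 149
]
FD 1: (-13.421,6.722) -> (-14.278,7.237) [heading=149, draw]
RT 270: heading 149 -> 239
FD 5.5: (-14.278,7.237) -> (-17.111,2.523) [heading=239, draw]
PD: pen down
Final: pos=(-17.111,2.523), heading=239, 9 segment(s) drawn

Segment endpoints: x in {-18.572, -17.111, -14.278, -13.421, -13.421, -10, -10, -4.85, -4.85}, y in {-7, -7, -1.85, 1.572, 1.572, 2.523, 6.722, 6.722, 7, 7.237}
xmin=-18.572, ymin=-7, xmax=-4.85, ymax=7.237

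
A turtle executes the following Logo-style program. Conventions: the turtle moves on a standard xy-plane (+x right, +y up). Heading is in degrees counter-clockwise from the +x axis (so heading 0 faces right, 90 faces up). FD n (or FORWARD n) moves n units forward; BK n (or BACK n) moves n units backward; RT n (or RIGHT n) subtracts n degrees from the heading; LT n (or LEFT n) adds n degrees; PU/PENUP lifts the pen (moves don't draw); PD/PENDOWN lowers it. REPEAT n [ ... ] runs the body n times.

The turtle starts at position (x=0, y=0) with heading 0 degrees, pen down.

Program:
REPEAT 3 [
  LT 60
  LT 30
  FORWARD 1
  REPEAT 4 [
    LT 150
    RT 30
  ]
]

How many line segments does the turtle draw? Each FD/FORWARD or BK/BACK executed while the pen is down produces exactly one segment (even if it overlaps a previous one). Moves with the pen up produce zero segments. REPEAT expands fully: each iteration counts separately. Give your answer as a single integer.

Answer: 3

Derivation:
Executing turtle program step by step:
Start: pos=(0,0), heading=0, pen down
REPEAT 3 [
  -- iteration 1/3 --
  LT 60: heading 0 -> 60
  LT 30: heading 60 -> 90
  FD 1: (0,0) -> (0,1) [heading=90, draw]
  REPEAT 4 [
    -- iteration 1/4 --
    LT 150: heading 90 -> 240
    RT 30: heading 240 -> 210
    -- iteration 2/4 --
    LT 150: heading 210 -> 0
    RT 30: heading 0 -> 330
    -- iteration 3/4 --
    LT 150: heading 330 -> 120
    RT 30: heading 120 -> 90
    -- iteration 4/4 --
    LT 150: heading 90 -> 240
    RT 30: heading 240 -> 210
  ]
  -- iteration 2/3 --
  LT 60: heading 210 -> 270
  LT 30: heading 270 -> 300
  FD 1: (0,1) -> (0.5,0.134) [heading=300, draw]
  REPEAT 4 [
    -- iteration 1/4 --
    LT 150: heading 300 -> 90
    RT 30: heading 90 -> 60
    -- iteration 2/4 --
    LT 150: heading 60 -> 210
    RT 30: heading 210 -> 180
    -- iteration 3/4 --
    LT 150: heading 180 -> 330
    RT 30: heading 330 -> 300
    -- iteration 4/4 --
    LT 150: heading 300 -> 90
    RT 30: heading 90 -> 60
  ]
  -- iteration 3/3 --
  LT 60: heading 60 -> 120
  LT 30: heading 120 -> 150
  FD 1: (0.5,0.134) -> (-0.366,0.634) [heading=150, draw]
  REPEAT 4 [
    -- iteration 1/4 --
    LT 150: heading 150 -> 300
    RT 30: heading 300 -> 270
    -- iteration 2/4 --
    LT 150: heading 270 -> 60
    RT 30: heading 60 -> 30
    -- iteration 3/4 --
    LT 150: heading 30 -> 180
    RT 30: heading 180 -> 150
    -- iteration 4/4 --
    LT 150: heading 150 -> 300
    RT 30: heading 300 -> 270
  ]
]
Final: pos=(-0.366,0.634), heading=270, 3 segment(s) drawn
Segments drawn: 3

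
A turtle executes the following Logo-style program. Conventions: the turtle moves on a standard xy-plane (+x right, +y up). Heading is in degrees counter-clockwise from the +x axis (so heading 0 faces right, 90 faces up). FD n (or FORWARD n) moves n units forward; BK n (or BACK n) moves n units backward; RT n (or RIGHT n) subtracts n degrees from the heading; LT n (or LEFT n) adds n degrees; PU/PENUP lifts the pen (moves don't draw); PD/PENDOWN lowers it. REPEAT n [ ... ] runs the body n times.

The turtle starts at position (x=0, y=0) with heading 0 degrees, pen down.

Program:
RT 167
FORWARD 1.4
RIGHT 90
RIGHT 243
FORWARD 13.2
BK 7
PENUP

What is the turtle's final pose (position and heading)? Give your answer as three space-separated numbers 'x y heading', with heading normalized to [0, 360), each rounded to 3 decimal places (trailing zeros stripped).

Answer: -6.114 -4.3 220

Derivation:
Executing turtle program step by step:
Start: pos=(0,0), heading=0, pen down
RT 167: heading 0 -> 193
FD 1.4: (0,0) -> (-1.364,-0.315) [heading=193, draw]
RT 90: heading 193 -> 103
RT 243: heading 103 -> 220
FD 13.2: (-1.364,-0.315) -> (-11.476,-8.8) [heading=220, draw]
BK 7: (-11.476,-8.8) -> (-6.114,-4.3) [heading=220, draw]
PU: pen up
Final: pos=(-6.114,-4.3), heading=220, 3 segment(s) drawn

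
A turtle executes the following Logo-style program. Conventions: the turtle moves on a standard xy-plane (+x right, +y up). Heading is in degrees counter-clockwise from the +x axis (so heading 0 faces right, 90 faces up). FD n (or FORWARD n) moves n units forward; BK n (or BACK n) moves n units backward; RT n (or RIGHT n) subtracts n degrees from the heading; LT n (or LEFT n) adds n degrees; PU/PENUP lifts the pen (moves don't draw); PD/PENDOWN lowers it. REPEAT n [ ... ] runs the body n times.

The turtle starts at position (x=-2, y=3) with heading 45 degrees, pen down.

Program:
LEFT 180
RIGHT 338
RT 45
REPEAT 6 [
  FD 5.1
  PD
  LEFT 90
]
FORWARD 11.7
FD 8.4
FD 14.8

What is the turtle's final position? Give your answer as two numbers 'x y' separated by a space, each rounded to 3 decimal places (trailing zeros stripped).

Answer: 27.541 9.435

Derivation:
Executing turtle program step by step:
Start: pos=(-2,3), heading=45, pen down
LT 180: heading 45 -> 225
RT 338: heading 225 -> 247
RT 45: heading 247 -> 202
REPEAT 6 [
  -- iteration 1/6 --
  FD 5.1: (-2,3) -> (-6.729,1.09) [heading=202, draw]
  PD: pen down
  LT 90: heading 202 -> 292
  -- iteration 2/6 --
  FD 5.1: (-6.729,1.09) -> (-4.818,-3.639) [heading=292, draw]
  PD: pen down
  LT 90: heading 292 -> 22
  -- iteration 3/6 --
  FD 5.1: (-4.818,-3.639) -> (-0.09,-1.729) [heading=22, draw]
  PD: pen down
  LT 90: heading 22 -> 112
  -- iteration 4/6 --
  FD 5.1: (-0.09,-1.729) -> (-2,3) [heading=112, draw]
  PD: pen down
  LT 90: heading 112 -> 202
  -- iteration 5/6 --
  FD 5.1: (-2,3) -> (-6.729,1.09) [heading=202, draw]
  PD: pen down
  LT 90: heading 202 -> 292
  -- iteration 6/6 --
  FD 5.1: (-6.729,1.09) -> (-4.818,-3.639) [heading=292, draw]
  PD: pen down
  LT 90: heading 292 -> 22
]
FD 11.7: (-4.818,-3.639) -> (6.03,0.744) [heading=22, draw]
FD 8.4: (6.03,0.744) -> (13.818,3.89) [heading=22, draw]
FD 14.8: (13.818,3.89) -> (27.541,9.435) [heading=22, draw]
Final: pos=(27.541,9.435), heading=22, 9 segment(s) drawn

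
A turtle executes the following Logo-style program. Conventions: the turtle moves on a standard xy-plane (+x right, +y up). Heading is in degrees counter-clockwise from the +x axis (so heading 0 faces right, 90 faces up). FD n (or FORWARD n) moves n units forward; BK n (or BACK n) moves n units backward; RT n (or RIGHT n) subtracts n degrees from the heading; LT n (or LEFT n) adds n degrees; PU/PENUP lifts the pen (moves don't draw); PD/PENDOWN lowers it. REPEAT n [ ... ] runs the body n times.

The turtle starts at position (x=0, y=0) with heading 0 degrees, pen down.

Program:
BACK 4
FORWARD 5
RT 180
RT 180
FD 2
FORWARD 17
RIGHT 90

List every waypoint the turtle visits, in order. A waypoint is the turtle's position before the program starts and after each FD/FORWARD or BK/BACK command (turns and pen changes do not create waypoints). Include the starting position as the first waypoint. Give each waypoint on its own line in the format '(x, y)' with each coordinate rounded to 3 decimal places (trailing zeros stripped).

Answer: (0, 0)
(-4, 0)
(1, 0)
(3, 0)
(20, 0)

Derivation:
Executing turtle program step by step:
Start: pos=(0,0), heading=0, pen down
BK 4: (0,0) -> (-4,0) [heading=0, draw]
FD 5: (-4,0) -> (1,0) [heading=0, draw]
RT 180: heading 0 -> 180
RT 180: heading 180 -> 0
FD 2: (1,0) -> (3,0) [heading=0, draw]
FD 17: (3,0) -> (20,0) [heading=0, draw]
RT 90: heading 0 -> 270
Final: pos=(20,0), heading=270, 4 segment(s) drawn
Waypoints (5 total):
(0, 0)
(-4, 0)
(1, 0)
(3, 0)
(20, 0)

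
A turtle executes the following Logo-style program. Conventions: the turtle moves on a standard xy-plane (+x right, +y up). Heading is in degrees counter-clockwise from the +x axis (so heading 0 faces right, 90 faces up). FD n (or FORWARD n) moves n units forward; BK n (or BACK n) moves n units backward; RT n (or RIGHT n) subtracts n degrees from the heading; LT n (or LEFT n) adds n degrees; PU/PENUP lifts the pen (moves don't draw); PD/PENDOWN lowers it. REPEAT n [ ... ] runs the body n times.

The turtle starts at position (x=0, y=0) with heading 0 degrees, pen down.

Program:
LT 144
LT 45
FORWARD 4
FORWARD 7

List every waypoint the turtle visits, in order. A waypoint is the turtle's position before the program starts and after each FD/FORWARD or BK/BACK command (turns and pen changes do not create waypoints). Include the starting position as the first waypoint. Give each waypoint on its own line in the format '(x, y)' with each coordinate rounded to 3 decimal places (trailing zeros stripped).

Executing turtle program step by step:
Start: pos=(0,0), heading=0, pen down
LT 144: heading 0 -> 144
LT 45: heading 144 -> 189
FD 4: (0,0) -> (-3.951,-0.626) [heading=189, draw]
FD 7: (-3.951,-0.626) -> (-10.865,-1.721) [heading=189, draw]
Final: pos=(-10.865,-1.721), heading=189, 2 segment(s) drawn
Waypoints (3 total):
(0, 0)
(-3.951, -0.626)
(-10.865, -1.721)

Answer: (0, 0)
(-3.951, -0.626)
(-10.865, -1.721)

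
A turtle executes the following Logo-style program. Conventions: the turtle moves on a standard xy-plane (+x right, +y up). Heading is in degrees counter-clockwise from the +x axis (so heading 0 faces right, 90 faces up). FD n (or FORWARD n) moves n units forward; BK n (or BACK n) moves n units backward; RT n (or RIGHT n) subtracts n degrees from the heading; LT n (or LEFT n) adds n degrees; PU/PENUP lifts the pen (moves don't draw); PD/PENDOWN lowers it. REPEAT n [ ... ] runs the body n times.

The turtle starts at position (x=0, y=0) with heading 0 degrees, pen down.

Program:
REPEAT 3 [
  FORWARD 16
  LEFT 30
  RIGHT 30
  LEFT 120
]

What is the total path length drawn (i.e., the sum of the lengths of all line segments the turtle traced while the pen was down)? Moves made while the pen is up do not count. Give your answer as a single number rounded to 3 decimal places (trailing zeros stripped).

Answer: 48

Derivation:
Executing turtle program step by step:
Start: pos=(0,0), heading=0, pen down
REPEAT 3 [
  -- iteration 1/3 --
  FD 16: (0,0) -> (16,0) [heading=0, draw]
  LT 30: heading 0 -> 30
  RT 30: heading 30 -> 0
  LT 120: heading 0 -> 120
  -- iteration 2/3 --
  FD 16: (16,0) -> (8,13.856) [heading=120, draw]
  LT 30: heading 120 -> 150
  RT 30: heading 150 -> 120
  LT 120: heading 120 -> 240
  -- iteration 3/3 --
  FD 16: (8,13.856) -> (0,0) [heading=240, draw]
  LT 30: heading 240 -> 270
  RT 30: heading 270 -> 240
  LT 120: heading 240 -> 0
]
Final: pos=(0,0), heading=0, 3 segment(s) drawn

Segment lengths:
  seg 1: (0,0) -> (16,0), length = 16
  seg 2: (16,0) -> (8,13.856), length = 16
  seg 3: (8,13.856) -> (0,0), length = 16
Total = 48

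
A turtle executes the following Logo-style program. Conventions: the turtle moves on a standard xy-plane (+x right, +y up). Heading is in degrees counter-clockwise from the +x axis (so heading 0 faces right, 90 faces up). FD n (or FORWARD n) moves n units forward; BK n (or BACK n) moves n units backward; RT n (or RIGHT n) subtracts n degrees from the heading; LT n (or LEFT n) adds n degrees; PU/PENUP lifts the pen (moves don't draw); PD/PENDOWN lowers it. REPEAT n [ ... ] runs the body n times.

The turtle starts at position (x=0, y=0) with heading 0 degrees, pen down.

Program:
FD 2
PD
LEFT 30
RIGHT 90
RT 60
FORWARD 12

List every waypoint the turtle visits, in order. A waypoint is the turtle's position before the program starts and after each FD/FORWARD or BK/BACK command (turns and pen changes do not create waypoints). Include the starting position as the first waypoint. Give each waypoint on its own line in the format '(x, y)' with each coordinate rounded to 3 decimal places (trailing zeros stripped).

Answer: (0, 0)
(2, 0)
(-4, -10.392)

Derivation:
Executing turtle program step by step:
Start: pos=(0,0), heading=0, pen down
FD 2: (0,0) -> (2,0) [heading=0, draw]
PD: pen down
LT 30: heading 0 -> 30
RT 90: heading 30 -> 300
RT 60: heading 300 -> 240
FD 12: (2,0) -> (-4,-10.392) [heading=240, draw]
Final: pos=(-4,-10.392), heading=240, 2 segment(s) drawn
Waypoints (3 total):
(0, 0)
(2, 0)
(-4, -10.392)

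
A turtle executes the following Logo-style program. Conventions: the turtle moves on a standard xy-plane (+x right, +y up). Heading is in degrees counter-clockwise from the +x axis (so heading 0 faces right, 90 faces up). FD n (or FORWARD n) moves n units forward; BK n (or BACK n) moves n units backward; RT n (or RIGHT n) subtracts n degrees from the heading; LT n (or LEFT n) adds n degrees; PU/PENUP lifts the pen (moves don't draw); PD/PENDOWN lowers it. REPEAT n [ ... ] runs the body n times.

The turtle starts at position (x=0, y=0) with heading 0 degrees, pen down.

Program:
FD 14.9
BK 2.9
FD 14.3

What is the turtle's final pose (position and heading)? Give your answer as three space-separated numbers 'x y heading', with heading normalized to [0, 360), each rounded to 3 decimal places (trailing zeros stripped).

Executing turtle program step by step:
Start: pos=(0,0), heading=0, pen down
FD 14.9: (0,0) -> (14.9,0) [heading=0, draw]
BK 2.9: (14.9,0) -> (12,0) [heading=0, draw]
FD 14.3: (12,0) -> (26.3,0) [heading=0, draw]
Final: pos=(26.3,0), heading=0, 3 segment(s) drawn

Answer: 26.3 0 0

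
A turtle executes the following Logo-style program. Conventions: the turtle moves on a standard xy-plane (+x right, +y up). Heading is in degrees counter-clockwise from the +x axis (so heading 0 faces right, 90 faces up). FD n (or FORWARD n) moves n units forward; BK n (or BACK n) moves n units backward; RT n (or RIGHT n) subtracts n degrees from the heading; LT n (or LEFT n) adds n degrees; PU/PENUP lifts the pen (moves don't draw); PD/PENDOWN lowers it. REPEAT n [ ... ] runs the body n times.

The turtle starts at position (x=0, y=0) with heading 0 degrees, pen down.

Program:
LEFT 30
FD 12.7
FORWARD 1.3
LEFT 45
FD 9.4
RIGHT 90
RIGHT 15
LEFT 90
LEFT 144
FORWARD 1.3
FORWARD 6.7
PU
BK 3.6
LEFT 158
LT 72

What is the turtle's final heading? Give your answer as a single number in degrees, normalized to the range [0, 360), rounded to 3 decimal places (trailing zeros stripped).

Answer: 74

Derivation:
Executing turtle program step by step:
Start: pos=(0,0), heading=0, pen down
LT 30: heading 0 -> 30
FD 12.7: (0,0) -> (10.999,6.35) [heading=30, draw]
FD 1.3: (10.999,6.35) -> (12.124,7) [heading=30, draw]
LT 45: heading 30 -> 75
FD 9.4: (12.124,7) -> (14.557,16.08) [heading=75, draw]
RT 90: heading 75 -> 345
RT 15: heading 345 -> 330
LT 90: heading 330 -> 60
LT 144: heading 60 -> 204
FD 1.3: (14.557,16.08) -> (13.37,15.551) [heading=204, draw]
FD 6.7: (13.37,15.551) -> (7.249,12.826) [heading=204, draw]
PU: pen up
BK 3.6: (7.249,12.826) -> (10.538,14.29) [heading=204, move]
LT 158: heading 204 -> 2
LT 72: heading 2 -> 74
Final: pos=(10.538,14.29), heading=74, 5 segment(s) drawn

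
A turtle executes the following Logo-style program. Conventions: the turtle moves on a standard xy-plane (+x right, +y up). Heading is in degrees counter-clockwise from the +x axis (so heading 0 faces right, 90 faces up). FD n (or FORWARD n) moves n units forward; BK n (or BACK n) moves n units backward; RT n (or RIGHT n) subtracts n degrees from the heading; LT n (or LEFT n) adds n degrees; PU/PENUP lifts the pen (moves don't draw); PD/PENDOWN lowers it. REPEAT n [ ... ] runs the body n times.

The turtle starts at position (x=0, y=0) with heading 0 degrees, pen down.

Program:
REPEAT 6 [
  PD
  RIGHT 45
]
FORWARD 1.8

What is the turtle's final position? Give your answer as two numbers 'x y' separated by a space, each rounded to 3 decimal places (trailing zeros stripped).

Executing turtle program step by step:
Start: pos=(0,0), heading=0, pen down
REPEAT 6 [
  -- iteration 1/6 --
  PD: pen down
  RT 45: heading 0 -> 315
  -- iteration 2/6 --
  PD: pen down
  RT 45: heading 315 -> 270
  -- iteration 3/6 --
  PD: pen down
  RT 45: heading 270 -> 225
  -- iteration 4/6 --
  PD: pen down
  RT 45: heading 225 -> 180
  -- iteration 5/6 --
  PD: pen down
  RT 45: heading 180 -> 135
  -- iteration 6/6 --
  PD: pen down
  RT 45: heading 135 -> 90
]
FD 1.8: (0,0) -> (0,1.8) [heading=90, draw]
Final: pos=(0,1.8), heading=90, 1 segment(s) drawn

Answer: 0 1.8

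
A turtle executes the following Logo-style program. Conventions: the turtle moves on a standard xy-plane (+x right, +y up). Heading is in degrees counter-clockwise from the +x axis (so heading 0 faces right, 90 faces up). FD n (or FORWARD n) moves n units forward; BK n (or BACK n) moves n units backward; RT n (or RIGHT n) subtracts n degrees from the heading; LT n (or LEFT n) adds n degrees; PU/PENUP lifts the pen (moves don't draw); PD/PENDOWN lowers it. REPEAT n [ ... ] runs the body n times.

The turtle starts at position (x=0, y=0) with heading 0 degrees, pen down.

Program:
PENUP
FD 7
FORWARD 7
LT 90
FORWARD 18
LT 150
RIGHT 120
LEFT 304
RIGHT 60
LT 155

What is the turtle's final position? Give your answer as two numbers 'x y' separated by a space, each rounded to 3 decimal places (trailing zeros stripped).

Answer: 14 18

Derivation:
Executing turtle program step by step:
Start: pos=(0,0), heading=0, pen down
PU: pen up
FD 7: (0,0) -> (7,0) [heading=0, move]
FD 7: (7,0) -> (14,0) [heading=0, move]
LT 90: heading 0 -> 90
FD 18: (14,0) -> (14,18) [heading=90, move]
LT 150: heading 90 -> 240
RT 120: heading 240 -> 120
LT 304: heading 120 -> 64
RT 60: heading 64 -> 4
LT 155: heading 4 -> 159
Final: pos=(14,18), heading=159, 0 segment(s) drawn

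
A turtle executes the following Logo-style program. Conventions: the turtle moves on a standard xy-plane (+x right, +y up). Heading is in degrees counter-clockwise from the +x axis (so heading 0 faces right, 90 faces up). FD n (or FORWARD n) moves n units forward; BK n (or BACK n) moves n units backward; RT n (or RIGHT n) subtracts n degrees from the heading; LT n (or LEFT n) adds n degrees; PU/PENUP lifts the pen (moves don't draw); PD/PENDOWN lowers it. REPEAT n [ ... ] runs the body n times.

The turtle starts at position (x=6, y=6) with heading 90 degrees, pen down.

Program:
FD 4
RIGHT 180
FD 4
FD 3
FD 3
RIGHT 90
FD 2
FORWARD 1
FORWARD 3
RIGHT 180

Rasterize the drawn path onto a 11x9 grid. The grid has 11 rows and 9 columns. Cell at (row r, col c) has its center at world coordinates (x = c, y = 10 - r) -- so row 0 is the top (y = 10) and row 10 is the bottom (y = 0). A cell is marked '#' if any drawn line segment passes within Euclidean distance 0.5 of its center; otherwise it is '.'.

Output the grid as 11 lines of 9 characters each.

Answer: ......#..
......#..
......#..
......#..
......#..
......#..
......#..
......#..
......#..
......#..
#######..

Derivation:
Segment 0: (6,6) -> (6,10)
Segment 1: (6,10) -> (6,6)
Segment 2: (6,6) -> (6,3)
Segment 3: (6,3) -> (6,0)
Segment 4: (6,0) -> (4,-0)
Segment 5: (4,-0) -> (3,-0)
Segment 6: (3,-0) -> (0,-0)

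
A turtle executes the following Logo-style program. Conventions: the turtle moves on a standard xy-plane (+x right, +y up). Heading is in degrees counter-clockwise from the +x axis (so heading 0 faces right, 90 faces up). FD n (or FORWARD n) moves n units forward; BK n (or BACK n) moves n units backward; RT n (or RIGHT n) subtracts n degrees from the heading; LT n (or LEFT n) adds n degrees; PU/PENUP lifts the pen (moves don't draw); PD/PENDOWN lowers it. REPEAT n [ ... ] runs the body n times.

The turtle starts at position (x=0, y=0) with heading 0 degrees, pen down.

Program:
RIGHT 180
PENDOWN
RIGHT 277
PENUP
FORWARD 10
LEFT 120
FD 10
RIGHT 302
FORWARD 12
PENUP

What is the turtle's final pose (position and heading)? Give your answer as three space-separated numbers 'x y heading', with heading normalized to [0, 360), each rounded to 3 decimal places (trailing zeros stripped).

Answer: 9.864 5.834 81

Derivation:
Executing turtle program step by step:
Start: pos=(0,0), heading=0, pen down
RT 180: heading 0 -> 180
PD: pen down
RT 277: heading 180 -> 263
PU: pen up
FD 10: (0,0) -> (-1.219,-9.925) [heading=263, move]
LT 120: heading 263 -> 23
FD 10: (-1.219,-9.925) -> (7.986,-6.018) [heading=23, move]
RT 302: heading 23 -> 81
FD 12: (7.986,-6.018) -> (9.864,5.834) [heading=81, move]
PU: pen up
Final: pos=(9.864,5.834), heading=81, 0 segment(s) drawn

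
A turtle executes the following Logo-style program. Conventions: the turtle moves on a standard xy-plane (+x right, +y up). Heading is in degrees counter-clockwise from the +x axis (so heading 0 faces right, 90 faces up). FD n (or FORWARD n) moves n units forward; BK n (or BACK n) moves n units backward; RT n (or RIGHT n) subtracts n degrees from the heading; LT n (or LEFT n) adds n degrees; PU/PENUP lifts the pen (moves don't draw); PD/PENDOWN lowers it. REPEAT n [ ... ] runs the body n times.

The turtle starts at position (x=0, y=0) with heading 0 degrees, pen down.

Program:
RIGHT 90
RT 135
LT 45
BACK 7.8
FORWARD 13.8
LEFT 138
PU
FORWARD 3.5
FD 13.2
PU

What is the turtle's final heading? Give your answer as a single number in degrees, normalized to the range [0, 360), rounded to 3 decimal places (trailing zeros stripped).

Answer: 318

Derivation:
Executing turtle program step by step:
Start: pos=(0,0), heading=0, pen down
RT 90: heading 0 -> 270
RT 135: heading 270 -> 135
LT 45: heading 135 -> 180
BK 7.8: (0,0) -> (7.8,0) [heading=180, draw]
FD 13.8: (7.8,0) -> (-6,0) [heading=180, draw]
LT 138: heading 180 -> 318
PU: pen up
FD 3.5: (-6,0) -> (-3.399,-2.342) [heading=318, move]
FD 13.2: (-3.399,-2.342) -> (6.411,-11.174) [heading=318, move]
PU: pen up
Final: pos=(6.411,-11.174), heading=318, 2 segment(s) drawn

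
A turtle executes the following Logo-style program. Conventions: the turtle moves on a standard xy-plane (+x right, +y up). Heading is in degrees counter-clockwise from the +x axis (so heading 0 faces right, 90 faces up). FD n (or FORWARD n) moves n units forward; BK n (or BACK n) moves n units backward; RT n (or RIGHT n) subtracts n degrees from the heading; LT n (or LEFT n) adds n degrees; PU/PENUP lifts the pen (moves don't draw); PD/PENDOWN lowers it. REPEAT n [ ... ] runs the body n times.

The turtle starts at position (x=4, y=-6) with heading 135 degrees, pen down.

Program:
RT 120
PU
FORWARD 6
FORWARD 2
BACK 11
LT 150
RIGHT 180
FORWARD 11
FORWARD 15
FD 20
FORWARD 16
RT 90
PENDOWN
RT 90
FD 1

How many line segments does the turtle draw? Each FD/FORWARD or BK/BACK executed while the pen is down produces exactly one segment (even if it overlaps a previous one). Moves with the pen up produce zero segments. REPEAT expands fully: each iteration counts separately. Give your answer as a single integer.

Executing turtle program step by step:
Start: pos=(4,-6), heading=135, pen down
RT 120: heading 135 -> 15
PU: pen up
FD 6: (4,-6) -> (9.796,-4.447) [heading=15, move]
FD 2: (9.796,-4.447) -> (11.727,-3.929) [heading=15, move]
BK 11: (11.727,-3.929) -> (1.102,-6.776) [heading=15, move]
LT 150: heading 15 -> 165
RT 180: heading 165 -> 345
FD 11: (1.102,-6.776) -> (11.727,-9.623) [heading=345, move]
FD 15: (11.727,-9.623) -> (26.216,-13.506) [heading=345, move]
FD 20: (26.216,-13.506) -> (45.535,-18.682) [heading=345, move]
FD 16: (45.535,-18.682) -> (60.99,-22.823) [heading=345, move]
RT 90: heading 345 -> 255
PD: pen down
RT 90: heading 255 -> 165
FD 1: (60.99,-22.823) -> (60.024,-22.564) [heading=165, draw]
Final: pos=(60.024,-22.564), heading=165, 1 segment(s) drawn
Segments drawn: 1

Answer: 1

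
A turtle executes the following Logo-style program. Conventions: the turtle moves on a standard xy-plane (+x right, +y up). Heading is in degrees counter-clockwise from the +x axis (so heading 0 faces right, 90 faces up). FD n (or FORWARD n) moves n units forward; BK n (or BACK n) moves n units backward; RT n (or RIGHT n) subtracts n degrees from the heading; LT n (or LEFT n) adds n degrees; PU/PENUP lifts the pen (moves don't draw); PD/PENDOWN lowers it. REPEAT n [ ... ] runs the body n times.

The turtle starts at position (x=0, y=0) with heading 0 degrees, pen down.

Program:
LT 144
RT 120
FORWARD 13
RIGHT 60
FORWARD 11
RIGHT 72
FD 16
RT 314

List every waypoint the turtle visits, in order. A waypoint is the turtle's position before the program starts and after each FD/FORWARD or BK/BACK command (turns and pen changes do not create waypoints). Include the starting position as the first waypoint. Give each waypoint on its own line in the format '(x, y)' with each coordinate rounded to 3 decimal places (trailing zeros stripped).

Answer: (0, 0)
(11.876, 5.288)
(20.775, -1.178)
(15.831, -16.395)

Derivation:
Executing turtle program step by step:
Start: pos=(0,0), heading=0, pen down
LT 144: heading 0 -> 144
RT 120: heading 144 -> 24
FD 13: (0,0) -> (11.876,5.288) [heading=24, draw]
RT 60: heading 24 -> 324
FD 11: (11.876,5.288) -> (20.775,-1.178) [heading=324, draw]
RT 72: heading 324 -> 252
FD 16: (20.775,-1.178) -> (15.831,-16.395) [heading=252, draw]
RT 314: heading 252 -> 298
Final: pos=(15.831,-16.395), heading=298, 3 segment(s) drawn
Waypoints (4 total):
(0, 0)
(11.876, 5.288)
(20.775, -1.178)
(15.831, -16.395)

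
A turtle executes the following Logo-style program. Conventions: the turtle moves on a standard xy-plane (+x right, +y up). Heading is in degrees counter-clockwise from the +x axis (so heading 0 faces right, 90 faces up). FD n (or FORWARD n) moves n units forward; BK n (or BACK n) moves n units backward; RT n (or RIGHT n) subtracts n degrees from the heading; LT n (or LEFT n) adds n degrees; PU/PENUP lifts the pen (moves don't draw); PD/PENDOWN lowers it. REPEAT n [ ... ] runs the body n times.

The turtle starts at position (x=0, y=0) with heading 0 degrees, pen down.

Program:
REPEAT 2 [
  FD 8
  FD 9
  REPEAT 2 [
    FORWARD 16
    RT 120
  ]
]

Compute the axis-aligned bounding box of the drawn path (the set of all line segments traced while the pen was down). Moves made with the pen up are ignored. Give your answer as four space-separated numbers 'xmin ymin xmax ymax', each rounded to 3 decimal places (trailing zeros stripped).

Answer: 0 -13.856 33 14.722

Derivation:
Executing turtle program step by step:
Start: pos=(0,0), heading=0, pen down
REPEAT 2 [
  -- iteration 1/2 --
  FD 8: (0,0) -> (8,0) [heading=0, draw]
  FD 9: (8,0) -> (17,0) [heading=0, draw]
  REPEAT 2 [
    -- iteration 1/2 --
    FD 16: (17,0) -> (33,0) [heading=0, draw]
    RT 120: heading 0 -> 240
    -- iteration 2/2 --
    FD 16: (33,0) -> (25,-13.856) [heading=240, draw]
    RT 120: heading 240 -> 120
  ]
  -- iteration 2/2 --
  FD 8: (25,-13.856) -> (21,-6.928) [heading=120, draw]
  FD 9: (21,-6.928) -> (16.5,0.866) [heading=120, draw]
  REPEAT 2 [
    -- iteration 1/2 --
    FD 16: (16.5,0.866) -> (8.5,14.722) [heading=120, draw]
    RT 120: heading 120 -> 0
    -- iteration 2/2 --
    FD 16: (8.5,14.722) -> (24.5,14.722) [heading=0, draw]
    RT 120: heading 0 -> 240
  ]
]
Final: pos=(24.5,14.722), heading=240, 8 segment(s) drawn

Segment endpoints: x in {0, 8, 8.5, 16.5, 17, 21, 24.5, 25, 33}, y in {-13.856, -6.928, 0, 0.866, 14.722, 14.722}
xmin=0, ymin=-13.856, xmax=33, ymax=14.722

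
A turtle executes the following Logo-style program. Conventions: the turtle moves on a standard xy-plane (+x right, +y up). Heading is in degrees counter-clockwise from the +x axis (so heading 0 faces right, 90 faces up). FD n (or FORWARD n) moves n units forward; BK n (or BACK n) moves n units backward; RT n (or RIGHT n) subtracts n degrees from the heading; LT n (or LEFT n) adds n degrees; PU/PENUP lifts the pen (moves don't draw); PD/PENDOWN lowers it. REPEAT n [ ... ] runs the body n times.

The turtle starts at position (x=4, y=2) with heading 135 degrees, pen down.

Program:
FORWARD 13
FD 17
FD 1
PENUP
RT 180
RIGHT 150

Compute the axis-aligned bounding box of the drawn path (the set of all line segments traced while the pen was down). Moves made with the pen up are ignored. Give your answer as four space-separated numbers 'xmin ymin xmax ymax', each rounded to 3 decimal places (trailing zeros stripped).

Answer: -17.92 2 4 23.92

Derivation:
Executing turtle program step by step:
Start: pos=(4,2), heading=135, pen down
FD 13: (4,2) -> (-5.192,11.192) [heading=135, draw]
FD 17: (-5.192,11.192) -> (-17.213,23.213) [heading=135, draw]
FD 1: (-17.213,23.213) -> (-17.92,23.92) [heading=135, draw]
PU: pen up
RT 180: heading 135 -> 315
RT 150: heading 315 -> 165
Final: pos=(-17.92,23.92), heading=165, 3 segment(s) drawn

Segment endpoints: x in {-17.92, -17.213, -5.192, 4}, y in {2, 11.192, 23.213, 23.92}
xmin=-17.92, ymin=2, xmax=4, ymax=23.92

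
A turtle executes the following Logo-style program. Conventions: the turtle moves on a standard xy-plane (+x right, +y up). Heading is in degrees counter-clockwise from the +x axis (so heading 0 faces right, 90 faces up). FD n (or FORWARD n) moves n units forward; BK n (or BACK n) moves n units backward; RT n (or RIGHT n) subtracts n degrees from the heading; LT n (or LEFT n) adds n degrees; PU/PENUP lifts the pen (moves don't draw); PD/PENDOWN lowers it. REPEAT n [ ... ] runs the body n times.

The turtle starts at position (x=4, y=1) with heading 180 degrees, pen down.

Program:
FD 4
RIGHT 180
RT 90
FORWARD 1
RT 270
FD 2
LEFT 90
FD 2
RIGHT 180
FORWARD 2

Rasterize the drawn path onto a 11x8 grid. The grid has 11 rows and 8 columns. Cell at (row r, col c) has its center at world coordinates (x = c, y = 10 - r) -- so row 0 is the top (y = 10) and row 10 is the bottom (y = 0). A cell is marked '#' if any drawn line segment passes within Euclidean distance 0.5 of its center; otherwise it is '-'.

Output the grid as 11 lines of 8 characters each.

Segment 0: (4,1) -> (0,1)
Segment 1: (0,1) -> (0,0)
Segment 2: (0,0) -> (2,0)
Segment 3: (2,0) -> (2,2)
Segment 4: (2,2) -> (2,0)

Answer: --------
--------
--------
--------
--------
--------
--------
--------
--#-----
#####---
###-----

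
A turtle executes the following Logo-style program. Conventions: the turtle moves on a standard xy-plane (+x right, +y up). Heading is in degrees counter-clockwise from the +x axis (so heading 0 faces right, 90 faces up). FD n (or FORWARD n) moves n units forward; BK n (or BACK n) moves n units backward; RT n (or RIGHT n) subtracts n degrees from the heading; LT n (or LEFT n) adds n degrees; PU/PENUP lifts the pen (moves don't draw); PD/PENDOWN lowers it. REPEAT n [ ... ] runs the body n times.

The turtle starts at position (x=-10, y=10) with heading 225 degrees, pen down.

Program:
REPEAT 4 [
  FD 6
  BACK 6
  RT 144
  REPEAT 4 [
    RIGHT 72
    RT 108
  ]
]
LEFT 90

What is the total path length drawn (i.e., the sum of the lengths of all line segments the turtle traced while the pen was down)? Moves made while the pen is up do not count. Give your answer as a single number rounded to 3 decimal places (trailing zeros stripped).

Answer: 48

Derivation:
Executing turtle program step by step:
Start: pos=(-10,10), heading=225, pen down
REPEAT 4 [
  -- iteration 1/4 --
  FD 6: (-10,10) -> (-14.243,5.757) [heading=225, draw]
  BK 6: (-14.243,5.757) -> (-10,10) [heading=225, draw]
  RT 144: heading 225 -> 81
  REPEAT 4 [
    -- iteration 1/4 --
    RT 72: heading 81 -> 9
    RT 108: heading 9 -> 261
    -- iteration 2/4 --
    RT 72: heading 261 -> 189
    RT 108: heading 189 -> 81
    -- iteration 3/4 --
    RT 72: heading 81 -> 9
    RT 108: heading 9 -> 261
    -- iteration 4/4 --
    RT 72: heading 261 -> 189
    RT 108: heading 189 -> 81
  ]
  -- iteration 2/4 --
  FD 6: (-10,10) -> (-9.061,15.926) [heading=81, draw]
  BK 6: (-9.061,15.926) -> (-10,10) [heading=81, draw]
  RT 144: heading 81 -> 297
  REPEAT 4 [
    -- iteration 1/4 --
    RT 72: heading 297 -> 225
    RT 108: heading 225 -> 117
    -- iteration 2/4 --
    RT 72: heading 117 -> 45
    RT 108: heading 45 -> 297
    -- iteration 3/4 --
    RT 72: heading 297 -> 225
    RT 108: heading 225 -> 117
    -- iteration 4/4 --
    RT 72: heading 117 -> 45
    RT 108: heading 45 -> 297
  ]
  -- iteration 3/4 --
  FD 6: (-10,10) -> (-7.276,4.654) [heading=297, draw]
  BK 6: (-7.276,4.654) -> (-10,10) [heading=297, draw]
  RT 144: heading 297 -> 153
  REPEAT 4 [
    -- iteration 1/4 --
    RT 72: heading 153 -> 81
    RT 108: heading 81 -> 333
    -- iteration 2/4 --
    RT 72: heading 333 -> 261
    RT 108: heading 261 -> 153
    -- iteration 3/4 --
    RT 72: heading 153 -> 81
    RT 108: heading 81 -> 333
    -- iteration 4/4 --
    RT 72: heading 333 -> 261
    RT 108: heading 261 -> 153
  ]
  -- iteration 4/4 --
  FD 6: (-10,10) -> (-15.346,12.724) [heading=153, draw]
  BK 6: (-15.346,12.724) -> (-10,10) [heading=153, draw]
  RT 144: heading 153 -> 9
  REPEAT 4 [
    -- iteration 1/4 --
    RT 72: heading 9 -> 297
    RT 108: heading 297 -> 189
    -- iteration 2/4 --
    RT 72: heading 189 -> 117
    RT 108: heading 117 -> 9
    -- iteration 3/4 --
    RT 72: heading 9 -> 297
    RT 108: heading 297 -> 189
    -- iteration 4/4 --
    RT 72: heading 189 -> 117
    RT 108: heading 117 -> 9
  ]
]
LT 90: heading 9 -> 99
Final: pos=(-10,10), heading=99, 8 segment(s) drawn

Segment lengths:
  seg 1: (-10,10) -> (-14.243,5.757), length = 6
  seg 2: (-14.243,5.757) -> (-10,10), length = 6
  seg 3: (-10,10) -> (-9.061,15.926), length = 6
  seg 4: (-9.061,15.926) -> (-10,10), length = 6
  seg 5: (-10,10) -> (-7.276,4.654), length = 6
  seg 6: (-7.276,4.654) -> (-10,10), length = 6
  seg 7: (-10,10) -> (-15.346,12.724), length = 6
  seg 8: (-15.346,12.724) -> (-10,10), length = 6
Total = 48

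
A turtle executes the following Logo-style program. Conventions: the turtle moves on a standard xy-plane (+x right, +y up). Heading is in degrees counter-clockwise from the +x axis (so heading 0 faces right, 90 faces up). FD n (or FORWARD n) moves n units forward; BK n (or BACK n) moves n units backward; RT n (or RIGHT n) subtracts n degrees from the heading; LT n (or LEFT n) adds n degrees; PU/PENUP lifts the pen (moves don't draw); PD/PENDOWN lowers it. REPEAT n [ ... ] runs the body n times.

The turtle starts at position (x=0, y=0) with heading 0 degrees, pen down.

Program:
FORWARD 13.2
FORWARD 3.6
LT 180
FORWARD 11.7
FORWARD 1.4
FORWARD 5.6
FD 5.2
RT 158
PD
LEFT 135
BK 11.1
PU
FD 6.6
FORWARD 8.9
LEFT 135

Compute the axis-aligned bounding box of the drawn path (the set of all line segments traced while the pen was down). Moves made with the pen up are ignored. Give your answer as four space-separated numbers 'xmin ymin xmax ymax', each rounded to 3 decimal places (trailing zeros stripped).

Answer: -7.1 -4.337 16.8 0

Derivation:
Executing turtle program step by step:
Start: pos=(0,0), heading=0, pen down
FD 13.2: (0,0) -> (13.2,0) [heading=0, draw]
FD 3.6: (13.2,0) -> (16.8,0) [heading=0, draw]
LT 180: heading 0 -> 180
FD 11.7: (16.8,0) -> (5.1,0) [heading=180, draw]
FD 1.4: (5.1,0) -> (3.7,0) [heading=180, draw]
FD 5.6: (3.7,0) -> (-1.9,0) [heading=180, draw]
FD 5.2: (-1.9,0) -> (-7.1,0) [heading=180, draw]
RT 158: heading 180 -> 22
PD: pen down
LT 135: heading 22 -> 157
BK 11.1: (-7.1,0) -> (3.118,-4.337) [heading=157, draw]
PU: pen up
FD 6.6: (3.118,-4.337) -> (-2.958,-1.758) [heading=157, move]
FD 8.9: (-2.958,-1.758) -> (-11.15,1.719) [heading=157, move]
LT 135: heading 157 -> 292
Final: pos=(-11.15,1.719), heading=292, 7 segment(s) drawn

Segment endpoints: x in {-7.1, -1.9, 0, 3.118, 3.7, 5.1, 13.2, 16.8}, y in {-4.337, 0, 0, 0, 0, 0}
xmin=-7.1, ymin=-4.337, xmax=16.8, ymax=0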